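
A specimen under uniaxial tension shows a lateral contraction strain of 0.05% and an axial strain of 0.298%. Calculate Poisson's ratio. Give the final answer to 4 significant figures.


nu = -epsilon_lat / epsilon_axial
Lateral strain is contraction (negative), so using magnitudes:
nu = 0.05 / 0.298
nu = 0.1678


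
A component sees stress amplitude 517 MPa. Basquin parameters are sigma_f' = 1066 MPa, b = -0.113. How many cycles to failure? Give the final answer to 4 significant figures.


sigma_a = sigma_f' * (2*Nf)^b
2*Nf = (sigma_a / sigma_f')^(1/b)
2*Nf = (517 / 1066)^(1/-0.113)
2*Nf = 604.117
Nf = 302.1 cycles


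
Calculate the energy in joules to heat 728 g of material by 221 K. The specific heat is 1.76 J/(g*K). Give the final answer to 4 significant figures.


Q = m * cp * dT
Q = 728 * 1.76 * 221
Q = 283200 J


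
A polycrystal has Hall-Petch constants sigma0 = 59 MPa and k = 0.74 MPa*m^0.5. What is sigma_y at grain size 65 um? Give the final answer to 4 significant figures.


sigma_y = sigma0 + k / sqrt(d)
d = 65 um = 6.5e-05 m
sigma_y = 59 + 0.74 / sqrt(6.5e-05)
sigma_y = 150.8 MPa


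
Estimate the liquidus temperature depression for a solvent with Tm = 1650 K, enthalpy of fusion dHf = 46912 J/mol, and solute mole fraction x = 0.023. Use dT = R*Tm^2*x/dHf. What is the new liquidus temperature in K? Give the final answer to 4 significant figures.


dT = R*Tm^2*x / dHf
dT = 8.314 * 1650^2 * 0.023 / 46912
dT = 11.0974 K
T_new = 1650 - 11.0974 = 1639 K


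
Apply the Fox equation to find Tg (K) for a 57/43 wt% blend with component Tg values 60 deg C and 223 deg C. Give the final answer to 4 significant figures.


1/Tg = w1/Tg1 + w2/Tg2 (in Kelvin)
Tg1 = 333.15 K, Tg2 = 496.15 K
1/Tg = 0.57/333.15 + 0.43/496.15
Tg = 388 K


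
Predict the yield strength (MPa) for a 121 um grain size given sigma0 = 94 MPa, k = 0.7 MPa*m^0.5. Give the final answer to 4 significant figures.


sigma_y = sigma0 + k / sqrt(d)
d = 121 um = 1.21e-04 m
sigma_y = 94 + 0.7 / sqrt(1.21e-04)
sigma_y = 157.6 MPa


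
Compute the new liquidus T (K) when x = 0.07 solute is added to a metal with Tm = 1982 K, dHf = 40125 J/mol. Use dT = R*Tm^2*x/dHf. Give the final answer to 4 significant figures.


dT = R*Tm^2*x / dHf
dT = 8.314 * 1982^2 * 0.07 / 40125
dT = 56.9771 K
T_new = 1982 - 56.9771 = 1925 K


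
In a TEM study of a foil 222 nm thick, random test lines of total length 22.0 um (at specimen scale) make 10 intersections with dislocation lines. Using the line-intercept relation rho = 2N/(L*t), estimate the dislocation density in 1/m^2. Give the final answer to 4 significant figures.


rho = 2N / (L * t)
L = 22.0 um = 2.2e-05 m, t = 222 nm = 2.22e-07 m
rho = 2 * 10 / (2.2e-05 * 2.22e-07)
rho = 4.095e+12 1/m^2


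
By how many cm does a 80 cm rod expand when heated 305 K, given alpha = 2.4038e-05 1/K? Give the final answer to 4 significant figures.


dL = L0 * alpha * dT
dL = 80 * 2.4038e-05 * 305
dL = 0.5865 cm


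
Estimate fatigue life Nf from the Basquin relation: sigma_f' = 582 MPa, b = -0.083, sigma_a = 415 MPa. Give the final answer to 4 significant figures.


sigma_a = sigma_f' * (2*Nf)^b
2*Nf = (sigma_a / sigma_f')^(1/b)
2*Nf = (415 / 582)^(1/-0.083)
2*Nf = 58.827
Nf = 29.41 cycles


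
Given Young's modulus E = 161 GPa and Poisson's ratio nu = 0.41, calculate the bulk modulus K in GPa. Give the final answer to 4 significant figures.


K = E / (3*(1-2*nu))
K = 161 / (3*(1-2*0.41))
K = 298.1 GPa


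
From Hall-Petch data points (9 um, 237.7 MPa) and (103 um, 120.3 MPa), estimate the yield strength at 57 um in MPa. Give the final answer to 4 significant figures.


sigma_y = sigma0 + k / sqrt(d)
1/sqrt(d1) = 1/sqrt(9e-06) = 333.333;  1/sqrt(d2) = 98.5329
k = (sigma1 - sigma2) / (1/sqrt(d1) - 1/sqrt(d2)) = (237.7 - 120.3) / (333.333 - 98.5329) = 0.499999 MPa*m^0.5
sigma0 = sigma1 - k/sqrt(d1) = 237.7 - 0.499999*333.333 = 71.0336 MPa
sigma_y(d3) = 71.0336 + 0.499999 / sqrt(5.7e-05) = 137.3 MPa


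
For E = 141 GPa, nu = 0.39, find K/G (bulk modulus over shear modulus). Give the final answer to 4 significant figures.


G = E / (2*(1+nu))
G = 141 / (2*(1+0.39)) = 50.7194 GPa
K = E / (3*(1-2*nu))
K = 141 / (3*(1-2*0.39)) = 213.636 GPa
K/G = 213.636 / 50.7194 = 4.212


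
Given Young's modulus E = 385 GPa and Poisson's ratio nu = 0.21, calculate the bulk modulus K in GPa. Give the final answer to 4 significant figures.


K = E / (3*(1-2*nu))
K = 385 / (3*(1-2*0.21))
K = 221.3 GPa


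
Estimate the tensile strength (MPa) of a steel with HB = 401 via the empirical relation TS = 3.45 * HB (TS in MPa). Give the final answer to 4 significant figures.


TS (MPa) = 3.45 * HB
TS = 3.45 * 401
TS = 1383 MPa


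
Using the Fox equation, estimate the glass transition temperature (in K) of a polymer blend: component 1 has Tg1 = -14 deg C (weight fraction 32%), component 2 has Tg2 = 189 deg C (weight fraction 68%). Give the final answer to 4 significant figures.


1/Tg = w1/Tg1 + w2/Tg2 (in Kelvin)
Tg1 = 259.15 K, Tg2 = 462.15 K
1/Tg = 0.32/259.15 + 0.68/462.15
Tg = 369.5 K


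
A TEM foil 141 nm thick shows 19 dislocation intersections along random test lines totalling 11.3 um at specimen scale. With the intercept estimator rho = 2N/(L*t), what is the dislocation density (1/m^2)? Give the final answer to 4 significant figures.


rho = 2N / (L * t)
L = 11.3 um = 1.13e-05 m, t = 141 nm = 1.41e-07 m
rho = 2 * 19 / (1.13e-05 * 1.41e-07)
rho = 2.385e+13 1/m^2


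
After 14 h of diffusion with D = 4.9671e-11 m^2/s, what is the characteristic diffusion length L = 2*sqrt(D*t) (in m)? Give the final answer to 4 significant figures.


t = 14 hr = 50400 s
Diffusion length = 2*sqrt(D*t)
= 2*sqrt(4.9671e-11 * 50400)
= 3.164e-03 m


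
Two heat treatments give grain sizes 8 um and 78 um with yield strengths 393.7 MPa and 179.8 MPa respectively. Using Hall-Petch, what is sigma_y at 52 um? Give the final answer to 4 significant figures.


sigma_y = sigma0 + k / sqrt(d)
1/sqrt(d1) = 1/sqrt(8e-06) = 353.553;  1/sqrt(d2) = 113.228
k = (sigma1 - sigma2) / (1/sqrt(d1) - 1/sqrt(d2)) = (393.7 - 179.8) / (353.553 - 113.228) = 0.890042 MPa*m^0.5
sigma0 = sigma1 - k/sqrt(d1) = 393.7 - 0.890042*353.553 = 79.0226 MPa
sigma_y(d3) = 79.0226 + 0.890042 / sqrt(5.2e-05) = 202.4 MPa


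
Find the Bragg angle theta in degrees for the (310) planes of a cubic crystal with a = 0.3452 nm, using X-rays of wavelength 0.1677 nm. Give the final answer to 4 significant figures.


d = a / sqrt(h^2+k^2+l^2)
d = 0.3452 / sqrt(10) = 0.109162 nm
lambda = 2*d*sin(theta)  =>  sin(theta) = lambda / (2*d)
sin(theta) = 0.1677 / (2 * 0.109162) = 0.768126
theta = 50.19 deg


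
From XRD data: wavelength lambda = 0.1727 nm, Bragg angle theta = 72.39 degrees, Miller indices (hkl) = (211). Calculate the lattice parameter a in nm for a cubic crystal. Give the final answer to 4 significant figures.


d = lambda / (2*sin(theta))
d = 0.1727 / (2*sin(72.39 deg))
d = 0.0905955 nm
a = d * sqrt(h^2+k^2+l^2) = 0.0905955 * sqrt(6)
a = 0.2219 nm


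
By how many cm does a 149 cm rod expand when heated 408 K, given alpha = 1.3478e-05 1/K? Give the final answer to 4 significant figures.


dL = L0 * alpha * dT
dL = 149 * 1.3478e-05 * 408
dL = 0.8194 cm


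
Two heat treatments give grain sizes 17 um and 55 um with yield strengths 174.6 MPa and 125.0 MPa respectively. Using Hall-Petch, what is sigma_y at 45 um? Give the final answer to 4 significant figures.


sigma_y = sigma0 + k / sqrt(d)
1/sqrt(d1) = 1/sqrt(1.7e-05) = 242.536;  1/sqrt(d2) = 134.84
k = (sigma1 - sigma2) / (1/sqrt(d1) - 1/sqrt(d2)) = (174.6 - 125.0) / (242.536 - 134.84) = 0.460557 MPa*m^0.5
sigma0 = sigma1 - k/sqrt(d1) = 174.6 - 0.460557*242.536 = 62.8985 MPa
sigma_y(d3) = 62.8985 + 0.460557 / sqrt(4.5e-05) = 131.6 MPa


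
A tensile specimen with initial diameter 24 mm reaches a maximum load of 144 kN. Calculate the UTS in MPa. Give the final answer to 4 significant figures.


A0 = pi*(d/2)^2 = pi*(24/2)^2 = 452.389 mm^2
UTS = F_max / A0 = 144*1000 / 452.389
UTS = 318.3 MPa


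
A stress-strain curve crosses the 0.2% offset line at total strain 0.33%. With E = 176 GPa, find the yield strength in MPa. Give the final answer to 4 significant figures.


Offset strain = 0.002
Elastic strain at yield = total_strain - offset = 3.3e-03 - 0.002 = 1.3e-03
sigma_y = E * elastic_strain = 176000 * 1.3e-03
sigma_y = 228.8 MPa


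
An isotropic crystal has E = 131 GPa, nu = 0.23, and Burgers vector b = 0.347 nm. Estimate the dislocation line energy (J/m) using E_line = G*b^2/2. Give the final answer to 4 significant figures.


Step 1: G = E / (2*(1+nu))
G = 131 / (2*(1+0.23)) = 53.252 GPa = 5.3252e+10 Pa
Step 2: E_line = G*b^2/2
b = 0.347 nm = 3.47e-10 m
E_line = 0.5 * 5.3252e+10 * (3.47e-10)^2 = 3.206e-09 J/m


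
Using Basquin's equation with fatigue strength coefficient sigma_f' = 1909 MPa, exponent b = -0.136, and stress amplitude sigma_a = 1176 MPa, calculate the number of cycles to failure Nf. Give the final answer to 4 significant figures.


sigma_a = sigma_f' * (2*Nf)^b
2*Nf = (sigma_a / sigma_f')^(1/b)
2*Nf = (1176 / 1909)^(1/-0.136)
2*Nf = 35.241
Nf = 17.62 cycles


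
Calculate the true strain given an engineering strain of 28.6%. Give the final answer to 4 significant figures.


epsilon_true = ln(1 + epsilon_eng)
epsilon_true = ln(1 + 0.286)
epsilon_true = 0.2515


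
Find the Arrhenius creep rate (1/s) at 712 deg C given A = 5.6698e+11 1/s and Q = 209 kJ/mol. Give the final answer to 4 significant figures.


rate = A * exp(-Q / (R*T))
T = 712 + 273.15 = 985.15 K
rate = 5.6698e+11 * exp(-209e3 / (8.314 * 985.15))
rate = 4.694 1/s


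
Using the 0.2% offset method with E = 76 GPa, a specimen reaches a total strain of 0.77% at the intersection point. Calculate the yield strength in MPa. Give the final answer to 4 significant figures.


Offset strain = 0.002
Elastic strain at yield = total_strain - offset = 7.7e-03 - 0.002 = 5.7e-03
sigma_y = E * elastic_strain = 76000 * 5.7e-03
sigma_y = 433.2 MPa


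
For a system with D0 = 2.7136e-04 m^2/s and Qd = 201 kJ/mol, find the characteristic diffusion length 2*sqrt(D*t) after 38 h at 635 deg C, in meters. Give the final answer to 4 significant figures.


Step 1: D = D0 * exp(-Qd/(R*T))
T = 908.15 K
D = 2.7136e-04 * exp(-201e3 / (8.314 * 908.15)) = 7.44876e-16 m^2/s
Step 2: L = 2*sqrt(D*t)
t = 38 h = 136800 s
L = 2*sqrt(7.44876e-16 * 136800) = 2.019e-05 m


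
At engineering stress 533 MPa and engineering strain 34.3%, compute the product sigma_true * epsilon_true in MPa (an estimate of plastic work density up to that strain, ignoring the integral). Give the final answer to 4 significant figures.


sigma_true = sigma_eng * (1 + epsilon_eng)
sigma_true = 533 * (1 + 0.343) = 715.819 MPa
epsilon_true = ln(1 + epsilon_eng)
epsilon_true = ln(1 + 0.343) = 0.294906
sigma_true * epsilon_true = 715.819 * 0.294906 = 211.1 MPa


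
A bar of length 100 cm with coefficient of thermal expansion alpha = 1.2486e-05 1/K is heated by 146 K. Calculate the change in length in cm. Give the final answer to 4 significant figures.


dL = L0 * alpha * dT
dL = 100 * 1.2486e-05 * 146
dL = 0.1823 cm


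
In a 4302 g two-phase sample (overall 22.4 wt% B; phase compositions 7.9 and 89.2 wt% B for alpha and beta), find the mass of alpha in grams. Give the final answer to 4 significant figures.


f_alpha = (C_beta - C0) / (C_beta - C_alpha)
f_alpha = (89.2 - 22.4) / (89.2 - 7.9) = 0.821648
m_alpha = f_alpha * m_total = 0.821648 * 4302 = 3535 g


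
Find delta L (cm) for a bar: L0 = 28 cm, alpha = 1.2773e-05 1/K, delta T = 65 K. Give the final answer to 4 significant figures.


dL = L0 * alpha * dT
dL = 28 * 1.2773e-05 * 65
dL = 0.02325 cm


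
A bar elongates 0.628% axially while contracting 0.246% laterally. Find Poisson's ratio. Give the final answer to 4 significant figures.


nu = -epsilon_lat / epsilon_axial
Lateral strain is contraction (negative), so using magnitudes:
nu = 0.246 / 0.628
nu = 0.3917


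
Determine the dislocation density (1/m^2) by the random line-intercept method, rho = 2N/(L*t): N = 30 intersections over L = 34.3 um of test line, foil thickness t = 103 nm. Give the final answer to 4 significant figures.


rho = 2N / (L * t)
L = 34.3 um = 3.43e-05 m, t = 103 nm = 1.03e-07 m
rho = 2 * 30 / (3.43e-05 * 1.03e-07)
rho = 1.698e+13 1/m^2


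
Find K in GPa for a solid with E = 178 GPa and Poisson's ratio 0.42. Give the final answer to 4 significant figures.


K = E / (3*(1-2*nu))
K = 178 / (3*(1-2*0.42))
K = 370.8 GPa


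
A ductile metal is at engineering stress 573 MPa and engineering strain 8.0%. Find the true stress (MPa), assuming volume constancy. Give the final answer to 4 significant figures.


sigma_true = sigma_eng * (1 + epsilon_eng)
sigma_true = 573 * (1 + 0.08)
sigma_true = 618.8 MPa


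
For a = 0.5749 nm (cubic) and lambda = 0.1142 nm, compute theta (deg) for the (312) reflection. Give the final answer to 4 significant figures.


d = a / sqrt(h^2+k^2+l^2)
d = 0.5749 / sqrt(14) = 0.153648 nm
lambda = 2*d*sin(theta)  =>  sin(theta) = lambda / (2*d)
sin(theta) = 0.1142 / (2 * 0.153648) = 0.371627
theta = 21.82 deg


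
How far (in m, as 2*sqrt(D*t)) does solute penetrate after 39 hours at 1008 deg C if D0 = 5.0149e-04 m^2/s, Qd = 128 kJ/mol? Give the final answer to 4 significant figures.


Step 1: D = D0 * exp(-Qd/(R*T))
T = 1281.15 K
D = 5.0149e-04 * exp(-128e3 / (8.314 * 1281.15)) = 3.02899e-09 m^2/s
Step 2: L = 2*sqrt(D*t)
t = 39 h = 140400 s
L = 2*sqrt(3.02899e-09 * 140400) = 0.04124 m


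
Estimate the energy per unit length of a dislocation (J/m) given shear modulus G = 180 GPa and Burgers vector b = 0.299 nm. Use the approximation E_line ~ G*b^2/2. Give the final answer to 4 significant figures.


E = G*b^2/2
b = 0.299 nm = 2.99e-10 m
G = 180 GPa = 1.8e+11 Pa
E = 0.5 * 1.8e+11 * (2.99e-10)^2
E = 8.046e-09 J/m


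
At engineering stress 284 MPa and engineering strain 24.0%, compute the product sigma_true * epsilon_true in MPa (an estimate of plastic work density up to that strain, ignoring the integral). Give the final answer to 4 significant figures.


sigma_true = sigma_eng * (1 + epsilon_eng)
sigma_true = 284 * (1 + 0.24) = 352.16 MPa
epsilon_true = ln(1 + epsilon_eng)
epsilon_true = ln(1 + 0.24) = 0.215111
sigma_true * epsilon_true = 352.16 * 0.215111 = 75.75 MPa


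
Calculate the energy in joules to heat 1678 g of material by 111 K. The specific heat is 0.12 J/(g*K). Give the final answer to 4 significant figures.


Q = m * cp * dT
Q = 1678 * 0.12 * 111
Q = 22350 J


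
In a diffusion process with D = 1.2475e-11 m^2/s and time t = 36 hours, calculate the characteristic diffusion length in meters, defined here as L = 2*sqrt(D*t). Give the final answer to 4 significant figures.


t = 36 hr = 129600 s
Diffusion length = 2*sqrt(D*t)
= 2*sqrt(1.2475e-11 * 129600)
= 2.543e-03 m


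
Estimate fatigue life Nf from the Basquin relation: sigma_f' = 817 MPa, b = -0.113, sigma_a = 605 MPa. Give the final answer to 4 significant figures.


sigma_a = sigma_f' * (2*Nf)^b
2*Nf = (sigma_a / sigma_f')^(1/b)
2*Nf = (605 / 817)^(1/-0.113)
2*Nf = 14.2749
Nf = 7.137 cycles


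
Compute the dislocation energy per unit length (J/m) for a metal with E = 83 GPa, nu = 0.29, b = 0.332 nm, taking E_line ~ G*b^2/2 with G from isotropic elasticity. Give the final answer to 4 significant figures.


Step 1: G = E / (2*(1+nu))
G = 83 / (2*(1+0.29)) = 32.1705 GPa = 3.21705e+10 Pa
Step 2: E_line = G*b^2/2
b = 0.332 nm = 3.32e-10 m
E_line = 0.5 * 3.21705e+10 * (3.32e-10)^2 = 1.773e-09 J/m


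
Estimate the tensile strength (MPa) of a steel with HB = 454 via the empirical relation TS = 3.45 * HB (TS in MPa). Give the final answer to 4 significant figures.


TS (MPa) = 3.45 * HB
TS = 3.45 * 454
TS = 1566 MPa


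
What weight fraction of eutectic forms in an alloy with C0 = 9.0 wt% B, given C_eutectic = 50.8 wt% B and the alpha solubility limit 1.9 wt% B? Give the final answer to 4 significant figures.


f_primary = (C_e - C0) / (C_e - C_alpha_max)
f_primary = (50.8 - 9.0) / (50.8 - 1.9)
f_primary = 0.854806
f_eutectic = 1 - 0.854806 = 0.1452


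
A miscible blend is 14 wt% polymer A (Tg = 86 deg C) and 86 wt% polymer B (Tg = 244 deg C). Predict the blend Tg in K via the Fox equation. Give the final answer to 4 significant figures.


1/Tg = w1/Tg1 + w2/Tg2 (in Kelvin)
Tg1 = 359.15 K, Tg2 = 517.15 K
1/Tg = 0.14/359.15 + 0.86/517.15
Tg = 487.1 K


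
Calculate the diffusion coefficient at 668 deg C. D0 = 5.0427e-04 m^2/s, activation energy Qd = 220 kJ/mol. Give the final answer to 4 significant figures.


D = D0 * exp(-Qd / (R*T))
T = 941.15 K
D = 5.0427e-04 * exp(-220e3 / (8.314 * 941.15))
D = 3.105e-16 m^2/s


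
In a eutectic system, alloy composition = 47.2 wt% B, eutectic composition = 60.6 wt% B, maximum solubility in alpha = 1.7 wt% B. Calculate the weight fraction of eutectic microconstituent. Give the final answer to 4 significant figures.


f_primary = (C_e - C0) / (C_e - C_alpha_max)
f_primary = (60.6 - 47.2) / (60.6 - 1.7)
f_primary = 0.227504
f_eutectic = 1 - 0.227504 = 0.7725


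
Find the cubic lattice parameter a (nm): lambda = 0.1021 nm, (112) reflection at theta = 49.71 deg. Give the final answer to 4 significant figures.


d = lambda / (2*sin(theta))
d = 0.1021 / (2*sin(49.71 deg))
d = 0.0669261 nm
a = d * sqrt(h^2+k^2+l^2) = 0.0669261 * sqrt(6)
a = 0.1639 nm


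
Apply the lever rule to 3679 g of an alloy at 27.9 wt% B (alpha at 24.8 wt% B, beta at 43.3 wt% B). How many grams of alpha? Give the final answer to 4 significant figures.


f_alpha = (C_beta - C0) / (C_beta - C_alpha)
f_alpha = (43.3 - 27.9) / (43.3 - 24.8) = 0.832432
m_alpha = f_alpha * m_total = 0.832432 * 3679 = 3063 g


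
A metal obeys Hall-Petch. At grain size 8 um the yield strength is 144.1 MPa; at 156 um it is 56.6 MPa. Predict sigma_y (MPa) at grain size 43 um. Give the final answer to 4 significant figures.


sigma_y = sigma0 + k / sqrt(d)
1/sqrt(d1) = 1/sqrt(8e-06) = 353.553;  1/sqrt(d2) = 80.0641
k = (sigma1 - sigma2) / (1/sqrt(d1) - 1/sqrt(d2)) = (144.1 - 56.6) / (353.553 - 80.0641) = 0.319939 MPa*m^0.5
sigma0 = sigma1 - k/sqrt(d1) = 144.1 - 0.319939*353.553 = 30.9843 MPa
sigma_y(d3) = 30.9843 + 0.319939 / sqrt(4.3e-05) = 79.77 MPa


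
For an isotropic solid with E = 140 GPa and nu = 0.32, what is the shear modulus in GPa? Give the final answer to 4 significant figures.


G = E / (2*(1+nu))
G = 140 / (2*(1+0.32))
G = 53.03 GPa


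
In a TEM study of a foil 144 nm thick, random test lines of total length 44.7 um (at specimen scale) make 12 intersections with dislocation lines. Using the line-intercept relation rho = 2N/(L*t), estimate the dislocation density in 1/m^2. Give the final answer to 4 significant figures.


rho = 2N / (L * t)
L = 44.7 um = 4.47e-05 m, t = 144 nm = 1.44e-07 m
rho = 2 * 12 / (4.47e-05 * 1.44e-07)
rho = 3.729e+12 1/m^2


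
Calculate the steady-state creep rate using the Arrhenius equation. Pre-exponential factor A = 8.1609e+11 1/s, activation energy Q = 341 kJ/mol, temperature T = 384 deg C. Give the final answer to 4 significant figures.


rate = A * exp(-Q / (R*T))
T = 384 + 273.15 = 657.15 K
rate = 8.1609e+11 * exp(-341e3 / (8.314 * 657.15))
rate = 6.395e-16 1/s


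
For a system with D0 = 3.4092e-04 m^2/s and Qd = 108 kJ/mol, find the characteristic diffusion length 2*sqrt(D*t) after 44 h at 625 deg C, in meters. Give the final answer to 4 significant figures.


Step 1: D = D0 * exp(-Qd/(R*T))
T = 898.15 K
D = 3.4092e-04 * exp(-108e3 / (8.314 * 898.15)) = 1.78385e-10 m^2/s
Step 2: L = 2*sqrt(D*t)
t = 44 h = 158400 s
L = 2*sqrt(1.78385e-10 * 158400) = 0.01063 m


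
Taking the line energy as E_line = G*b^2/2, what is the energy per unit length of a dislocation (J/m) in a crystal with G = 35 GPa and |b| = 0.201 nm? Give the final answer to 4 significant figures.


E = G*b^2/2
b = 0.201 nm = 2.01e-10 m
G = 35 GPa = 3.5e+10 Pa
E = 0.5 * 3.5e+10 * (2.01e-10)^2
E = 7.07e-10 J/m


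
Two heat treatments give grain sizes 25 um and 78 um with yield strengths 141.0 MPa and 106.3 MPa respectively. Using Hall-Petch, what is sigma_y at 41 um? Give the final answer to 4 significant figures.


sigma_y = sigma0 + k / sqrt(d)
1/sqrt(d1) = 1/sqrt(2.5e-05) = 200;  1/sqrt(d2) = 113.228
k = (sigma1 - sigma2) / (1/sqrt(d1) - 1/sqrt(d2)) = (141.0 - 106.3) / (200 - 113.228) = 0.399897 MPa*m^0.5
sigma0 = sigma1 - k/sqrt(d1) = 141.0 - 0.399897*200 = 61.0206 MPa
sigma_y(d3) = 61.0206 + 0.399897 / sqrt(4.1e-05) = 123.5 MPa


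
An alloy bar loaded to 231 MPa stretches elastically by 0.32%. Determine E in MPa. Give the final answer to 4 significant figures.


E = sigma / epsilon
epsilon = 0.32% = 3.2e-03
E = 231 / 3.2e-03
E = 72190 MPa


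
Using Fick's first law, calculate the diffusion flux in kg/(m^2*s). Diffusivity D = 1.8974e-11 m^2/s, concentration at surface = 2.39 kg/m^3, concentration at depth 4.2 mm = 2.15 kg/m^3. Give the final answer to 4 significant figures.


J = -D * (dC/dx) = D * (C1 - C2) / dx
J = 1.8974e-11 * (2.39 - 2.15) / 4.2e-03
J = 1.084e-09 kg/(m^2*s)


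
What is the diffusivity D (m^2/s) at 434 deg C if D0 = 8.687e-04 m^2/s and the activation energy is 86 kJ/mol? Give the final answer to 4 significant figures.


D = D0 * exp(-Qd / (R*T))
T = 707.15 K
D = 8.687e-04 * exp(-86e3 / (8.314 * 707.15))
D = 3.856e-10 m^2/s


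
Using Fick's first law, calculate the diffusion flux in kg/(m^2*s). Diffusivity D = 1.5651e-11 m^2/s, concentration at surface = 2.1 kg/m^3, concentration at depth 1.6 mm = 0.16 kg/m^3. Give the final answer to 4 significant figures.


J = -D * (dC/dx) = D * (C1 - C2) / dx
J = 1.5651e-11 * (2.1 - 0.16) / 1.6e-03
J = 1.898e-08 kg/(m^2*s)


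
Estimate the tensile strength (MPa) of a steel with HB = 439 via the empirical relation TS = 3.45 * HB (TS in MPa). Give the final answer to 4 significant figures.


TS (MPa) = 3.45 * HB
TS = 3.45 * 439
TS = 1515 MPa


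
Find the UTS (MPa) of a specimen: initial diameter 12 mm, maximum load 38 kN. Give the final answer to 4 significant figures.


A0 = pi*(d/2)^2 = pi*(12/2)^2 = 113.097 mm^2
UTS = F_max / A0 = 38*1000 / 113.097
UTS = 336 MPa


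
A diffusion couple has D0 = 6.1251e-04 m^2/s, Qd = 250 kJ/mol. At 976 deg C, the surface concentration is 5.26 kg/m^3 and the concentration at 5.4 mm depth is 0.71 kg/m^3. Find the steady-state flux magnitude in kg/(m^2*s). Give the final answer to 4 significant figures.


Step 1: D = D0 * exp(-Qd/(R*T))
T = 976 + 273.15 = 1249.15 K
D = 6.1251e-04 * exp(-250e3 / (8.314 * 1249.15)) = 2.15129e-14 m^2/s
Step 2: J = D * (C1 - C2) / dx
J = 2.15129e-14 * (5.26 - 0.71) / 5.4e-03
J = 1.813e-11 kg/(m^2*s)


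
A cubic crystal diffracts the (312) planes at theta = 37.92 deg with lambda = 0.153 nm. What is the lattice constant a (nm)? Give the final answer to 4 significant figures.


d = lambda / (2*sin(theta))
d = 0.153 / (2*sin(37.92 deg))
d = 0.124479 nm
a = d * sqrt(h^2+k^2+l^2) = 0.124479 * sqrt(14)
a = 0.4658 nm


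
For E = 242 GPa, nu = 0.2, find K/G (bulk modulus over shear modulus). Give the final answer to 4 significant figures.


G = E / (2*(1+nu))
G = 242 / (2*(1+0.2)) = 100.833 GPa
K = E / (3*(1-2*nu))
K = 242 / (3*(1-2*0.2)) = 134.444 GPa
K/G = 134.444 / 100.833 = 1.333


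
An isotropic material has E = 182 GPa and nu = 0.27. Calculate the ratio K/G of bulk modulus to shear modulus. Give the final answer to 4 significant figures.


G = E / (2*(1+nu))
G = 182 / (2*(1+0.27)) = 71.6535 GPa
K = E / (3*(1-2*nu))
K = 182 / (3*(1-2*0.27)) = 131.884 GPa
K/G = 131.884 / 71.6535 = 1.841


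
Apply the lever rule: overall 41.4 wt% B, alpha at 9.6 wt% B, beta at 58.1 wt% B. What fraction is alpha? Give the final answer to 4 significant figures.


f_alpha = (C_beta - C0) / (C_beta - C_alpha)
f_alpha = (58.1 - 41.4) / (58.1 - 9.6)
f_alpha = 0.3443


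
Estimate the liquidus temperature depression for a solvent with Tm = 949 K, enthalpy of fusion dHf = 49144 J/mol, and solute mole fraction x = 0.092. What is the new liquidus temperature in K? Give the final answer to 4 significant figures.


dT = R*Tm^2*x / dHf
dT = 8.314 * 949^2 * 0.092 / 49144
dT = 14.0172 K
T_new = 949 - 14.0172 = 935 K


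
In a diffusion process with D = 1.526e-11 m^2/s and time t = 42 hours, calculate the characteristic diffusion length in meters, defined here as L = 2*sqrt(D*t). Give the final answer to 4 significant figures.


t = 42 hr = 151200 s
Diffusion length = 2*sqrt(D*t)
= 2*sqrt(1.526e-11 * 151200)
= 3.038e-03 m


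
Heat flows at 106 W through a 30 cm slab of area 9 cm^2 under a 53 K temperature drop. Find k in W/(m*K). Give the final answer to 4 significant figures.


k = Q*L / (A*dT)
L = 0.3 m, A = 9e-04 m^2
k = 106 * 0.3 / (9e-04 * 53)
k = 666.7 W/(m*K)


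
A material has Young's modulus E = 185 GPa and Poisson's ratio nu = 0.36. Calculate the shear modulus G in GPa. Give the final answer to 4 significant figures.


G = E / (2*(1+nu))
G = 185 / (2*(1+0.36))
G = 68.01 GPa


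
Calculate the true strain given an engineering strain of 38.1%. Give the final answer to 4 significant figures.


epsilon_true = ln(1 + epsilon_eng)
epsilon_true = ln(1 + 0.381)
epsilon_true = 0.3228


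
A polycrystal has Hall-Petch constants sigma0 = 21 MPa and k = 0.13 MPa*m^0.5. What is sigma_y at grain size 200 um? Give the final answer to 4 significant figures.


sigma_y = sigma0 + k / sqrt(d)
d = 200 um = 2e-04 m
sigma_y = 21 + 0.13 / sqrt(2e-04)
sigma_y = 30.19 MPa


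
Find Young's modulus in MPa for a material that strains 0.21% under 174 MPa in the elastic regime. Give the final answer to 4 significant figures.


E = sigma / epsilon
epsilon = 0.21% = 2.1e-03
E = 174 / 2.1e-03
E = 82860 MPa


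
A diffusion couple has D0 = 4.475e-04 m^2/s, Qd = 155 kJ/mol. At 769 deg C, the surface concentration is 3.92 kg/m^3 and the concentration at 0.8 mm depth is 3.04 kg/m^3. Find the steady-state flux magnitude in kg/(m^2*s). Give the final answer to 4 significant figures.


Step 1: D = D0 * exp(-Qd/(R*T))
T = 769 + 273.15 = 1042.15 K
D = 4.475e-04 * exp(-155e3 / (8.314 * 1042.15)) = 7.61382e-12 m^2/s
Step 2: J = D * (C1 - C2) / dx
J = 7.61382e-12 * (3.92 - 3.04) / 8e-04
J = 8.375e-09 kg/(m^2*s)


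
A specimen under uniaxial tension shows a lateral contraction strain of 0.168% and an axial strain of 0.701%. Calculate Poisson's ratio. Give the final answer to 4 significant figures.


nu = -epsilon_lat / epsilon_axial
Lateral strain is contraction (negative), so using magnitudes:
nu = 0.168 / 0.701
nu = 0.2397


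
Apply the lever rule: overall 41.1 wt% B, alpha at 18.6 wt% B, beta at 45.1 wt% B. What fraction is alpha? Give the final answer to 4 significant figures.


f_alpha = (C_beta - C0) / (C_beta - C_alpha)
f_alpha = (45.1 - 41.1) / (45.1 - 18.6)
f_alpha = 0.1509


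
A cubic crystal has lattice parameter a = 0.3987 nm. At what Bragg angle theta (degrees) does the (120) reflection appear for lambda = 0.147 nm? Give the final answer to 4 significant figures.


d = a / sqrt(h^2+k^2+l^2)
d = 0.3987 / sqrt(5) = 0.178304 nm
lambda = 2*d*sin(theta)  =>  sin(theta) = lambda / (2*d)
sin(theta) = 0.147 / (2 * 0.178304) = 0.412217
theta = 24.34 deg


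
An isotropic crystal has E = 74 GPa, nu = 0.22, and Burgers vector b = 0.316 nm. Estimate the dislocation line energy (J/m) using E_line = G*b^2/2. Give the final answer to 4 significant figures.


Step 1: G = E / (2*(1+nu))
G = 74 / (2*(1+0.22)) = 30.3279 GPa = 3.03279e+10 Pa
Step 2: E_line = G*b^2/2
b = 0.316 nm = 3.16e-10 m
E_line = 0.5 * 3.03279e+10 * (3.16e-10)^2 = 1.514e-09 J/m


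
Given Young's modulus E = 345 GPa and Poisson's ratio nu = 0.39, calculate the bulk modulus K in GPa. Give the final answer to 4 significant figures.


K = E / (3*(1-2*nu))
K = 345 / (3*(1-2*0.39))
K = 522.7 GPa


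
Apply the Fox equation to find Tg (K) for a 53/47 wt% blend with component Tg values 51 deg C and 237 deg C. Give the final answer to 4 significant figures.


1/Tg = w1/Tg1 + w2/Tg2 (in Kelvin)
Tg1 = 324.15 K, Tg2 = 510.15 K
1/Tg = 0.53/324.15 + 0.47/510.15
Tg = 391.2 K


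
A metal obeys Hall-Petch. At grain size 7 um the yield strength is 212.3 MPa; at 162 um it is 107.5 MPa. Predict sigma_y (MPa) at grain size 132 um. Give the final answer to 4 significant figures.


sigma_y = sigma0 + k / sqrt(d)
1/sqrt(d1) = 1/sqrt(7e-06) = 377.964;  1/sqrt(d2) = 78.5674
k = (sigma1 - sigma2) / (1/sqrt(d1) - 1/sqrt(d2)) = (212.3 - 107.5) / (377.964 - 78.5674) = 0.350037 MPa*m^0.5
sigma0 = sigma1 - k/sqrt(d1) = 212.3 - 0.350037*377.964 = 79.9985 MPa
sigma_y(d3) = 79.9985 + 0.350037 / sqrt(1.32e-04) = 110.5 MPa


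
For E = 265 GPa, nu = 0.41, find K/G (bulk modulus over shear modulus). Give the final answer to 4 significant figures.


G = E / (2*(1+nu))
G = 265 / (2*(1+0.41)) = 93.9716 GPa
K = E / (3*(1-2*nu))
K = 265 / (3*(1-2*0.41)) = 490.741 GPa
K/G = 490.741 / 93.9716 = 5.222


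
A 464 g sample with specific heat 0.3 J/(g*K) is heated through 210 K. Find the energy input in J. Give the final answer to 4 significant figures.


Q = m * cp * dT
Q = 464 * 0.3 * 210
Q = 29230 J


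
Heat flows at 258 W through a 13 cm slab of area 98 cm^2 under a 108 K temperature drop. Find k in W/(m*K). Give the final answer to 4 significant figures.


k = Q*L / (A*dT)
L = 0.13 m, A = 9.8e-03 m^2
k = 258 * 0.13 / (9.8e-03 * 108)
k = 31.69 W/(m*K)


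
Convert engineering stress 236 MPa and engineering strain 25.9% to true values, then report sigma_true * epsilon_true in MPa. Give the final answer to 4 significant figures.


sigma_true = sigma_eng * (1 + epsilon_eng)
sigma_true = 236 * (1 + 0.259) = 297.124 MPa
epsilon_true = ln(1 + epsilon_eng)
epsilon_true = ln(1 + 0.259) = 0.230318
sigma_true * epsilon_true = 297.124 * 0.230318 = 68.43 MPa


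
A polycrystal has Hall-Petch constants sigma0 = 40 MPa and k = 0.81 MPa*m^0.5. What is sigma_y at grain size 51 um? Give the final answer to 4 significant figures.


sigma_y = sigma0 + k / sqrt(d)
d = 51 um = 5.1e-05 m
sigma_y = 40 + 0.81 / sqrt(5.1e-05)
sigma_y = 153.4 MPa


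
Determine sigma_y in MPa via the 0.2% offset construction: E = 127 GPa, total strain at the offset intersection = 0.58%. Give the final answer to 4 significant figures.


Offset strain = 0.002
Elastic strain at yield = total_strain - offset = 5.8e-03 - 0.002 = 3.8e-03
sigma_y = E * elastic_strain = 127000 * 3.8e-03
sigma_y = 482.6 MPa


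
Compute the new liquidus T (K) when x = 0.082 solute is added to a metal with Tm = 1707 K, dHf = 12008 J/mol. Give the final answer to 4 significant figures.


dT = R*Tm^2*x / dHf
dT = 8.314 * 1707^2 * 0.082 / 12008
dT = 165.432 K
T_new = 1707 - 165.432 = 1542 K


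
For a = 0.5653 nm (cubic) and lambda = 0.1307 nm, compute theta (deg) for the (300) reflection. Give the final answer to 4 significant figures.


d = a / sqrt(h^2+k^2+l^2)
d = 0.5653 / sqrt(9) = 0.188433 nm
lambda = 2*d*sin(theta)  =>  sin(theta) = lambda / (2*d)
sin(theta) = 0.1307 / (2 * 0.188433) = 0.346807
theta = 20.29 deg


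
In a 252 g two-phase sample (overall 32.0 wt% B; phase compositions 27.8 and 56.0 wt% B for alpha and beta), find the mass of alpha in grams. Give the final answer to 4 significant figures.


f_alpha = (C_beta - C0) / (C_beta - C_alpha)
f_alpha = (56.0 - 32.0) / (56.0 - 27.8) = 0.851064
m_alpha = f_alpha * m_total = 0.851064 * 252 = 214.5 g


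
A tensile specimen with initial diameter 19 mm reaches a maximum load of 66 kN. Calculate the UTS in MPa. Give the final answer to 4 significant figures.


A0 = pi*(d/2)^2 = pi*(19/2)^2 = 283.529 mm^2
UTS = F_max / A0 = 66*1000 / 283.529
UTS = 232.8 MPa


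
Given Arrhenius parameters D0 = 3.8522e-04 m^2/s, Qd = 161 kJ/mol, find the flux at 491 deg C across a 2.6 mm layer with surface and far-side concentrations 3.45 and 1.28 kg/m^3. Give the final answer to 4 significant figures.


Step 1: D = D0 * exp(-Qd/(R*T))
T = 491 + 273.15 = 764.15 K
D = 3.8522e-04 * exp(-161e3 / (8.314 * 764.15)) = 3.80111e-15 m^2/s
Step 2: J = D * (C1 - C2) / dx
J = 3.80111e-15 * (3.45 - 1.28) / 2.6e-03
J = 3.172e-12 kg/(m^2*s)


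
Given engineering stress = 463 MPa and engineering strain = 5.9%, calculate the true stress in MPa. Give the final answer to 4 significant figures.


sigma_true = sigma_eng * (1 + epsilon_eng)
sigma_true = 463 * (1 + 0.059)
sigma_true = 490.3 MPa


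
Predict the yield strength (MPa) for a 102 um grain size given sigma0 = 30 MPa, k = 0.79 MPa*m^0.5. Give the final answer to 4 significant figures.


sigma_y = sigma0 + k / sqrt(d)
d = 102 um = 1.02e-04 m
sigma_y = 30 + 0.79 / sqrt(1.02e-04)
sigma_y = 108.2 MPa


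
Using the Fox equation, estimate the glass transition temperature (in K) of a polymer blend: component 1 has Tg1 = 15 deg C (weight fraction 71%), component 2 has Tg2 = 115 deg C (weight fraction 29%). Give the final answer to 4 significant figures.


1/Tg = w1/Tg1 + w2/Tg2 (in Kelvin)
Tg1 = 288.15 K, Tg2 = 388.15 K
1/Tg = 0.71/288.15 + 0.29/388.15
Tg = 311.4 K


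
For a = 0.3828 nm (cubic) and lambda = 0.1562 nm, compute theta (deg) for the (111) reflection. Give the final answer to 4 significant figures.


d = a / sqrt(h^2+k^2+l^2)
d = 0.3828 / sqrt(3) = 0.22101 nm
lambda = 2*d*sin(theta)  =>  sin(theta) = lambda / (2*d)
sin(theta) = 0.1562 / (2 * 0.22101) = 0.353378
theta = 20.69 deg


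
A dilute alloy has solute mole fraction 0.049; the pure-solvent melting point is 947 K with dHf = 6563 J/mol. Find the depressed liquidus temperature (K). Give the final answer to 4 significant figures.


dT = R*Tm^2*x / dHf
dT = 8.314 * 947^2 * 0.049 / 6563
dT = 55.6677 K
T_new = 947 - 55.6677 = 891.3 K


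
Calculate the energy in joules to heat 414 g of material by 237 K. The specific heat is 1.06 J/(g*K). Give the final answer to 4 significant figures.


Q = m * cp * dT
Q = 414 * 1.06 * 237
Q = 104000 J


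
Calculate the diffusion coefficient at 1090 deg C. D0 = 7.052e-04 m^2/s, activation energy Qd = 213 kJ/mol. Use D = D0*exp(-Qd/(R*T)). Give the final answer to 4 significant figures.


D = D0 * exp(-Qd / (R*T))
T = 1363.15 K
D = 7.052e-04 * exp(-213e3 / (8.314 * 1363.15))
D = 4.854e-12 m^2/s


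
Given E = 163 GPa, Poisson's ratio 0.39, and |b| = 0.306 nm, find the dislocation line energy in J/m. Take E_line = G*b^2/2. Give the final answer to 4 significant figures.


Step 1: G = E / (2*(1+nu))
G = 163 / (2*(1+0.39)) = 58.6331 GPa = 5.86331e+10 Pa
Step 2: E_line = G*b^2/2
b = 0.306 nm = 3.06e-10 m
E_line = 0.5 * 5.86331e+10 * (3.06e-10)^2 = 2.745e-09 J/m


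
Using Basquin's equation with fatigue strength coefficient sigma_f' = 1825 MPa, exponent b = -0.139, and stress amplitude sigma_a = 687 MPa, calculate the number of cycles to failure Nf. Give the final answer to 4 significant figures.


sigma_a = sigma_f' * (2*Nf)^b
2*Nf = (sigma_a / sigma_f')^(1/b)
2*Nf = (687 / 1825)^(1/-0.139)
2*Nf = 1128.66
Nf = 564.3 cycles


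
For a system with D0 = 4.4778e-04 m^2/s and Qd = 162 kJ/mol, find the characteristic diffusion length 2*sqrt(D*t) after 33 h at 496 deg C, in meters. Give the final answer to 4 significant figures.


Step 1: D = D0 * exp(-Qd/(R*T))
T = 769.15 K
D = 4.4778e-04 * exp(-162e3 / (8.314 * 769.15)) = 4.45551e-15 m^2/s
Step 2: L = 2*sqrt(D*t)
t = 33 h = 118800 s
L = 2*sqrt(4.45551e-15 * 118800) = 4.601e-05 m


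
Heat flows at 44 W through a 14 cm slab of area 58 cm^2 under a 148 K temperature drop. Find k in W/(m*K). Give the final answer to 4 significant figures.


k = Q*L / (A*dT)
L = 0.14 m, A = 5.8e-03 m^2
k = 44 * 0.14 / (5.8e-03 * 148)
k = 7.176 W/(m*K)


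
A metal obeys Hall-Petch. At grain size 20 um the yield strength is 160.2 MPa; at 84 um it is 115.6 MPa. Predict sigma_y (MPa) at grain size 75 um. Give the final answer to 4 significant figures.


sigma_y = sigma0 + k / sqrt(d)
1/sqrt(d1) = 1/sqrt(2e-05) = 223.607;  1/sqrt(d2) = 109.109
k = (sigma1 - sigma2) / (1/sqrt(d1) - 1/sqrt(d2)) = (160.2 - 115.6) / (223.607 - 109.109) = 0.389527 MPa*m^0.5
sigma0 = sigma1 - k/sqrt(d1) = 160.2 - 0.389527*223.607 = 73.0991 MPa
sigma_y(d3) = 73.0991 + 0.389527 / sqrt(7.5e-05) = 118.1 MPa


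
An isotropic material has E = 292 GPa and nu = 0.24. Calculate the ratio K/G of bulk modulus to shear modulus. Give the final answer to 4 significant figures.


G = E / (2*(1+nu))
G = 292 / (2*(1+0.24)) = 117.742 GPa
K = E / (3*(1-2*nu))
K = 292 / (3*(1-2*0.24)) = 187.179 GPa
K/G = 187.179 / 117.742 = 1.59


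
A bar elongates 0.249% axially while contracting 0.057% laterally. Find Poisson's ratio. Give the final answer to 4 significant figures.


nu = -epsilon_lat / epsilon_axial
Lateral strain is contraction (negative), so using magnitudes:
nu = 0.057 / 0.249
nu = 0.2289


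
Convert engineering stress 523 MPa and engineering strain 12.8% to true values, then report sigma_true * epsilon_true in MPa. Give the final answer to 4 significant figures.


sigma_true = sigma_eng * (1 + epsilon_eng)
sigma_true = 523 * (1 + 0.128) = 589.944 MPa
epsilon_true = ln(1 + epsilon_eng)
epsilon_true = ln(1 + 0.128) = 0.120446
sigma_true * epsilon_true = 589.944 * 0.120446 = 71.06 MPa


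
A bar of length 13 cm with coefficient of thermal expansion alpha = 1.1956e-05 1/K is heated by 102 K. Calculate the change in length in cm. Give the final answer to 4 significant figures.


dL = L0 * alpha * dT
dL = 13 * 1.1956e-05 * 102
dL = 0.01585 cm


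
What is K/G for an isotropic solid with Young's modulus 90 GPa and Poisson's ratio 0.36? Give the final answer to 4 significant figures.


G = E / (2*(1+nu))
G = 90 / (2*(1+0.36)) = 33.0882 GPa
K = E / (3*(1-2*nu))
K = 90 / (3*(1-2*0.36)) = 107.143 GPa
K/G = 107.143 / 33.0882 = 3.238


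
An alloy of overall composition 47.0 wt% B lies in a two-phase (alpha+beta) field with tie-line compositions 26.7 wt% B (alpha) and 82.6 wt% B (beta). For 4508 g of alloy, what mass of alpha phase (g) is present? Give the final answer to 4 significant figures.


f_alpha = (C_beta - C0) / (C_beta - C_alpha)
f_alpha = (82.6 - 47.0) / (82.6 - 26.7) = 0.636852
m_alpha = f_alpha * m_total = 0.636852 * 4508 = 2871 g


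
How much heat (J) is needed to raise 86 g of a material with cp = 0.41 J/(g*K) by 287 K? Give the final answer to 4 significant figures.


Q = m * cp * dT
Q = 86 * 0.41 * 287
Q = 10120 J


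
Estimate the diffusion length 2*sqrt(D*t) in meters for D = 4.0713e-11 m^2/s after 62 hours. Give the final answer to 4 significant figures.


t = 62 hr = 223200 s
Diffusion length = 2*sqrt(D*t)
= 2*sqrt(4.0713e-11 * 223200)
= 6.029e-03 m


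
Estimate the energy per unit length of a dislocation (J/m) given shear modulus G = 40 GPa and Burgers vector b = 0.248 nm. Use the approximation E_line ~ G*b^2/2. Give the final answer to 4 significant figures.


E = G*b^2/2
b = 0.248 nm = 2.48e-10 m
G = 40 GPa = 4e+10 Pa
E = 0.5 * 4e+10 * (2.48e-10)^2
E = 1.23e-09 J/m


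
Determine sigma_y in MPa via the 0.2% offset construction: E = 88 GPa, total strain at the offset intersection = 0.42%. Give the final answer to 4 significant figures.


Offset strain = 0.002
Elastic strain at yield = total_strain - offset = 4.2e-03 - 0.002 = 2.2e-03
sigma_y = E * elastic_strain = 88000 * 2.2e-03
sigma_y = 193.6 MPa


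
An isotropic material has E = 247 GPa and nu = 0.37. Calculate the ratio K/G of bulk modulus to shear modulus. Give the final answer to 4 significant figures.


G = E / (2*(1+nu))
G = 247 / (2*(1+0.37)) = 90.146 GPa
K = E / (3*(1-2*nu))
K = 247 / (3*(1-2*0.37)) = 316.667 GPa
K/G = 316.667 / 90.146 = 3.513


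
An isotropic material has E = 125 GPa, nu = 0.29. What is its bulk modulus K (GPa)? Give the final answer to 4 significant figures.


K = E / (3*(1-2*nu))
K = 125 / (3*(1-2*0.29))
K = 99.21 GPa
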